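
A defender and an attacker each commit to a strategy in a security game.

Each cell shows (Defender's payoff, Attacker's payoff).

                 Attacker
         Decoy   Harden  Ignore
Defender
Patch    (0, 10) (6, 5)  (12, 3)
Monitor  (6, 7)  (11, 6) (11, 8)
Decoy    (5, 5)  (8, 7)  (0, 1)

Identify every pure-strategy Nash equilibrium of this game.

There is no pure-strategy Nash equilibrium.

(Patch, Decoy): Defender can switch to Monitor (0 → 6). Not NE.
(Patch, Harden): Defender can switch to Monitor (6 → 11). Not NE.
(Patch, Ignore): Attacker can switch to Decoy (3 → 10). Not NE.
(Monitor, Decoy): Attacker can switch to Ignore (7 → 8). Not NE.
(Monitor, Harden): Attacker can switch to Decoy (6 → 7). Not NE.
(Monitor, Ignore): Defender can switch to Patch (11 → 12). Not NE.
(Decoy, Decoy): Defender can switch to Monitor (5 → 6). Not NE.
(Decoy, Harden): Defender can switch to Monitor (8 → 11). Not NE.
(Decoy, Ignore): Defender can switch to Patch (0 → 12). Not NE.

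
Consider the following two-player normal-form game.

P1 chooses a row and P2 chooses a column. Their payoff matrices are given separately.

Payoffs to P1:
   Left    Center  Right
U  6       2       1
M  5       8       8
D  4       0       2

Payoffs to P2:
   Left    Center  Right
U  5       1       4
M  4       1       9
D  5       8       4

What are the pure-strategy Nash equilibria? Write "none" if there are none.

Pure-strategy Nash equilibria: (U, Left), (M, Right)

P1 against Left: payoffs 6, 5, 4 → best response U.
P1 against Center: payoffs 2, 8, 0 → best response M.
P1 against Right: payoffs 1, 8, 2 → best response M.
P2 against U: payoffs 5, 1, 4 → best response Left.
P2 against M: payoffs 4, 1, 9 → best response Right.
P2 against D: payoffs 5, 8, 4 → best response Center.
Mutual best responses: (U, Left); (M, Right).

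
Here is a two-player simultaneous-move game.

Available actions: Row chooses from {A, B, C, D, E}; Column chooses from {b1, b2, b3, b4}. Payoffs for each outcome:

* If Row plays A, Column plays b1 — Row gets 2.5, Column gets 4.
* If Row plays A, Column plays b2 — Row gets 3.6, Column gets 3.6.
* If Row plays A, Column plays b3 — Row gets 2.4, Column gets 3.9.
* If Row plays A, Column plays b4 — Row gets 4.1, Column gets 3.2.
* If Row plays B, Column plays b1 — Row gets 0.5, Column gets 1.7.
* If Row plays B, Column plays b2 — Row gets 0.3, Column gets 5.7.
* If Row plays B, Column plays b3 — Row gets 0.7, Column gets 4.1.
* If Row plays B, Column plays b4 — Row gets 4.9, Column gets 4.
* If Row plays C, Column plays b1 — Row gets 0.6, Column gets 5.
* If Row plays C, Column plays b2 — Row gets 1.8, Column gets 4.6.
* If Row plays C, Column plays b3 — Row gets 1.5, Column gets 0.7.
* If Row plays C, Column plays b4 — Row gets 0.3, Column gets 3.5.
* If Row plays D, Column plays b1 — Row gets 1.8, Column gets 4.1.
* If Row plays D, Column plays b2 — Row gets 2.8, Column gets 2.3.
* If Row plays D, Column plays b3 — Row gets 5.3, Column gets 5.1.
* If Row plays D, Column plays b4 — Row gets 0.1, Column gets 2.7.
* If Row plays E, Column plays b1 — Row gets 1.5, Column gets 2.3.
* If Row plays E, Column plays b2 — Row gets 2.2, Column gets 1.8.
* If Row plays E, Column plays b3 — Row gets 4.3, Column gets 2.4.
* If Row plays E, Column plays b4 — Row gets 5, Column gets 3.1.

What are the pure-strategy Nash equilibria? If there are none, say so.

For each player, find the best response to each opponent profile; mutual best responses are the pure NE.
Row against b1: payoffs 2.5, 0.5, 0.6, 1.8, 1.5 → best response A.
Row against b2: payoffs 3.6, 0.3, 1.8, 2.8, 2.2 → best response A.
Row against b3: payoffs 2.4, 0.7, 1.5, 5.3, 4.3 → best response D.
Row against b4: payoffs 4.1, 4.9, 0.3, 0.1, 5 → best response E.
Column against A: payoffs 4, 3.6, 3.9, 3.2 → best response b1.
Column against B: payoffs 1.7, 5.7, 4.1, 4 → best response b2.
Column against C: payoffs 5, 4.6, 0.7, 3.5 → best response b1.
Column against D: payoffs 4.1, 2.3, 5.1, 2.7 → best response b3.
Column against E: payoffs 2.3, 1.8, 2.4, 3.1 → best response b4.
Mutual best responses: (A, b1); (D, b3); (E, b4).

(A, b1); (D, b3); (E, b4)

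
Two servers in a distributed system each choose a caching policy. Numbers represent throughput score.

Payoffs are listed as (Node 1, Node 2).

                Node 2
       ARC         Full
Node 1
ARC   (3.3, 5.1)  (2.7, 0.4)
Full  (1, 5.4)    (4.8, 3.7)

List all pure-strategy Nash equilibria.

Node 1 against ARC: payoffs 3.3, 1 → best response ARC.
Node 1 against Full: payoffs 2.7, 4.8 → best response Full.
Node 2 against ARC: payoffs 5.1, 0.4 → best response ARC.
Node 2 against Full: payoffs 5.4, 3.7 → best response ARC.
Mutual best responses: (ARC, ARC).

The unique pure-strategy Nash equilibrium is (ARC, ARC).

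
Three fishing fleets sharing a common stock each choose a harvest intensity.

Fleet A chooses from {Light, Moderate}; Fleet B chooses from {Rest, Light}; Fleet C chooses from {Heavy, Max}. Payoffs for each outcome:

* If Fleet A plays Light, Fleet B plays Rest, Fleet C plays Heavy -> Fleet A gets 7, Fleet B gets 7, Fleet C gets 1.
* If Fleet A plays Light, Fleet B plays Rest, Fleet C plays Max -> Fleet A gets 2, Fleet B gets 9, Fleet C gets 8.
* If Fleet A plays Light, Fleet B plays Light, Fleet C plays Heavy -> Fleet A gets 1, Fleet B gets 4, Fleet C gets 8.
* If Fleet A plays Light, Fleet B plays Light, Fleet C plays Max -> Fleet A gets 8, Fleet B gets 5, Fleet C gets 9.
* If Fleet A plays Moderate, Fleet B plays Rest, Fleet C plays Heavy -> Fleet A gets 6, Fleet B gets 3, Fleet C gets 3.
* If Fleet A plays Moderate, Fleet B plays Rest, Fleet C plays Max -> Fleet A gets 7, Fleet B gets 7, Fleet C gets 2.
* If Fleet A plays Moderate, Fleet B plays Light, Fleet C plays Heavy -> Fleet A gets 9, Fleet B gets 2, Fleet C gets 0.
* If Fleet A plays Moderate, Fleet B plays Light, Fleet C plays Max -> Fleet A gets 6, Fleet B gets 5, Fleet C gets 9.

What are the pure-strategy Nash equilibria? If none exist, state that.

Fleet A against (Rest, Heavy): payoffs 7, 6 → best response Light.
Fleet A against (Rest, Max): payoffs 2, 7 → best response Moderate.
Fleet A against (Light, Heavy): payoffs 1, 9 → best response Moderate.
Fleet A against (Light, Max): payoffs 8, 6 → best response Light.
Fleet B against (Light, Heavy): payoffs 7, 4 → best response Rest.
Fleet B against (Light, Max): payoffs 9, 5 → best response Rest.
Fleet B against (Moderate, Heavy): payoffs 3, 2 → best response Rest.
Fleet B against (Moderate, Max): payoffs 7, 5 → best response Rest.
Fleet C against (Light, Rest): payoffs 1, 8 → best response Max.
Fleet C against (Light, Light): payoffs 8, 9 → best response Max.
Fleet C against (Moderate, Rest): payoffs 3, 2 → best response Heavy.
Fleet C against (Moderate, Light): payoffs 0, 9 → best response Max.
No profile is a mutual best response for all players.

This game has no pure Nash equilibrium.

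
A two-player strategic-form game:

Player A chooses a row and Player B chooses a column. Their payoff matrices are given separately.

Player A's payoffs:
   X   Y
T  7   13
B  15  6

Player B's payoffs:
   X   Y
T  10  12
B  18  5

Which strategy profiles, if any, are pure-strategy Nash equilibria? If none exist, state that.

The pure Nash equilibria are (T, Y), (B, X).

Player A against X: payoffs 7, 15 → best response B.
Player A against Y: payoffs 13, 6 → best response T.
Player B against T: payoffs 10, 12 → best response Y.
Player B against B: payoffs 18, 5 → best response X.
Mutual best responses: (T, Y); (B, X).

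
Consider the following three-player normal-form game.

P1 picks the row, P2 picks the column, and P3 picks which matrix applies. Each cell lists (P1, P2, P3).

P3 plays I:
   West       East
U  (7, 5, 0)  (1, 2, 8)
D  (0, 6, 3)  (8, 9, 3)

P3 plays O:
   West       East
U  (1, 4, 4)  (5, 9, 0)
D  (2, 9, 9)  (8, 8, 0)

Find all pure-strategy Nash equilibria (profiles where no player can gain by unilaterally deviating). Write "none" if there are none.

(D, West, O) and (D, East, I)

(U, West, I): P3 can switch to O (0 → 4). Not NE.
(U, West, O): P1 can switch to D (1 → 2). Not NE.
(U, East, I): P1 can switch to D (1 → 8). Not NE.
(U, East, O): P1 can switch to D (5 → 8). Not NE.
(D, West, I): P1 can switch to U (0 → 7). Not NE.
(D, West, O): P1 gets 2, best alternative 1; P2 gets 9, best alternative 8; P3 gets 9, best alternative 3. No profitable deviation — NE.
(D, East, I): P1 gets 8, best alternative 1; P2 gets 9, best alternative 6; P3 gets 3, best alternative 0. No profitable deviation — NE.
(D, East, O): P2 can switch to West (8 → 9). Not NE.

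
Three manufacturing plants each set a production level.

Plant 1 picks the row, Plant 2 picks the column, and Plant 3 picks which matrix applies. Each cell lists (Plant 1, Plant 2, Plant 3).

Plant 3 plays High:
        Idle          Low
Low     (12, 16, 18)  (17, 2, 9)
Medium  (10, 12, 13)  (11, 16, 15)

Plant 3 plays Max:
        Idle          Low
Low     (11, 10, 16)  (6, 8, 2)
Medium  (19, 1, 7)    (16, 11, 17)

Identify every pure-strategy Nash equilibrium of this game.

Plant 1 against (Idle, High): payoffs 12, 10 → best response Low.
Plant 1 against (Idle, Max): payoffs 11, 19 → best response Medium.
Plant 1 against (Low, High): payoffs 17, 11 → best response Low.
Plant 1 against (Low, Max): payoffs 6, 16 → best response Medium.
Plant 2 against (Low, High): payoffs 16, 2 → best response Idle.
Plant 2 against (Low, Max): payoffs 10, 8 → best response Idle.
Plant 2 against (Medium, High): payoffs 12, 16 → best response Low.
Plant 2 against (Medium, Max): payoffs 1, 11 → best response Low.
Plant 3 against (Low, Idle): payoffs 18, 16 → best response High.
Plant 3 against (Low, Low): payoffs 9, 2 → best response High.
Plant 3 against (Medium, Idle): payoffs 13, 7 → best response High.
Plant 3 against (Medium, Low): payoffs 15, 17 → best response Max.
Mutual best responses: (Low, Idle, High); (Medium, Low, Max).

(Low, Idle, High) and (Medium, Low, Max)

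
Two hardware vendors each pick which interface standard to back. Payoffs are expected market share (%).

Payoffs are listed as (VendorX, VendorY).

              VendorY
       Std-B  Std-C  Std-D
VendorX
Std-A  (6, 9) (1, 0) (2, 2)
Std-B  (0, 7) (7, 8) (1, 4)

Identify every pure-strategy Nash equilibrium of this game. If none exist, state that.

Mark each player's best response to every combination of opponents' strategies; a profile where every player is best-responding is a pure Nash equilibrium.
VendorX against Std-B: payoffs 6, 0 → best response Std-A.
VendorX against Std-C: payoffs 1, 7 → best response Std-B.
VendorX against Std-D: payoffs 2, 1 → best response Std-A.
VendorY against Std-A: payoffs 9, 0, 2 → best response Std-B.
VendorY against Std-B: payoffs 7, 8, 4 → best response Std-C.
Mutual best responses: (Std-A, Std-B); (Std-B, Std-C).

The pure Nash equilibria are (Std-A, Std-B) and (Std-B, Std-C).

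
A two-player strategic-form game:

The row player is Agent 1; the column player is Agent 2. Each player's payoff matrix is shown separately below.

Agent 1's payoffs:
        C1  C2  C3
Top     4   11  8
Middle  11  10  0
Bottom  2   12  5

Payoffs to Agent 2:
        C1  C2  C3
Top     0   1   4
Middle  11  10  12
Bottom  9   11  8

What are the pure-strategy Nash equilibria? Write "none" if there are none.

The pure Nash equilibria are (Top, C3) and (Bottom, C2).

Agent 1 against C1: payoffs 4, 11, 2 → best response Middle.
Agent 1 against C2: payoffs 11, 10, 12 → best response Bottom.
Agent 1 against C3: payoffs 8, 0, 5 → best response Top.
Agent 2 against Top: payoffs 0, 1, 4 → best response C3.
Agent 2 against Middle: payoffs 11, 10, 12 → best response C3.
Agent 2 against Bottom: payoffs 9, 11, 8 → best response C2.
Mutual best responses: (Top, C3); (Bottom, C2).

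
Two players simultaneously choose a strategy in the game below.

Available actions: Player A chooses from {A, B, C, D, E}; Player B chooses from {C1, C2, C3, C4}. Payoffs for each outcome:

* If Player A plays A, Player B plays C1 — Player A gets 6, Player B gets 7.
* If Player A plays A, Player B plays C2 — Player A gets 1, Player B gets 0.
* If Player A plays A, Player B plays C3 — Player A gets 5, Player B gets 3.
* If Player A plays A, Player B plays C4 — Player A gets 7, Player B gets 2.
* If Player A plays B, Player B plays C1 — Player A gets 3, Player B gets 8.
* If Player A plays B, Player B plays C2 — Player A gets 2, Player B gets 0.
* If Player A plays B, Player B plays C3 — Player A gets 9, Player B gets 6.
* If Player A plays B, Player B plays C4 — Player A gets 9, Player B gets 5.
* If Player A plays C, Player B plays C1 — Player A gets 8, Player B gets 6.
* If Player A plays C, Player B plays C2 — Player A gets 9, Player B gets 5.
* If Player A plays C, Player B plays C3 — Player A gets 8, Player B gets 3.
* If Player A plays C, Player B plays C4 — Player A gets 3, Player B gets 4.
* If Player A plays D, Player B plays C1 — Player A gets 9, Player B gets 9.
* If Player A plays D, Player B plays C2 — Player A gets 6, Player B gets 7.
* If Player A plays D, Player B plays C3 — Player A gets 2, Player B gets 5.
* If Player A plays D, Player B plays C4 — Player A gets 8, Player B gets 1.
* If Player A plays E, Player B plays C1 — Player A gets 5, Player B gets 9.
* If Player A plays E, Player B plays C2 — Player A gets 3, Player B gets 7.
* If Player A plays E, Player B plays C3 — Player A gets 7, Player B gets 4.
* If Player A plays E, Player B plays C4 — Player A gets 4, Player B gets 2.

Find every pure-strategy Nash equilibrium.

The unique pure-strategy Nash equilibrium is (D, C1).

Player A against C1: payoffs 6, 3, 8, 9, 5 → best response D.
Player A against C2: payoffs 1, 2, 9, 6, 3 → best response C.
Player A against C3: payoffs 5, 9, 8, 2, 7 → best response B.
Player A against C4: payoffs 7, 9, 3, 8, 4 → best response B.
Player B against A: payoffs 7, 0, 3, 2 → best response C1.
Player B against B: payoffs 8, 0, 6, 5 → best response C1.
Player B against C: payoffs 6, 5, 3, 4 → best response C1.
Player B against D: payoffs 9, 7, 5, 1 → best response C1.
Player B against E: payoffs 9, 7, 4, 2 → best response C1.
Mutual best responses: (D, C1).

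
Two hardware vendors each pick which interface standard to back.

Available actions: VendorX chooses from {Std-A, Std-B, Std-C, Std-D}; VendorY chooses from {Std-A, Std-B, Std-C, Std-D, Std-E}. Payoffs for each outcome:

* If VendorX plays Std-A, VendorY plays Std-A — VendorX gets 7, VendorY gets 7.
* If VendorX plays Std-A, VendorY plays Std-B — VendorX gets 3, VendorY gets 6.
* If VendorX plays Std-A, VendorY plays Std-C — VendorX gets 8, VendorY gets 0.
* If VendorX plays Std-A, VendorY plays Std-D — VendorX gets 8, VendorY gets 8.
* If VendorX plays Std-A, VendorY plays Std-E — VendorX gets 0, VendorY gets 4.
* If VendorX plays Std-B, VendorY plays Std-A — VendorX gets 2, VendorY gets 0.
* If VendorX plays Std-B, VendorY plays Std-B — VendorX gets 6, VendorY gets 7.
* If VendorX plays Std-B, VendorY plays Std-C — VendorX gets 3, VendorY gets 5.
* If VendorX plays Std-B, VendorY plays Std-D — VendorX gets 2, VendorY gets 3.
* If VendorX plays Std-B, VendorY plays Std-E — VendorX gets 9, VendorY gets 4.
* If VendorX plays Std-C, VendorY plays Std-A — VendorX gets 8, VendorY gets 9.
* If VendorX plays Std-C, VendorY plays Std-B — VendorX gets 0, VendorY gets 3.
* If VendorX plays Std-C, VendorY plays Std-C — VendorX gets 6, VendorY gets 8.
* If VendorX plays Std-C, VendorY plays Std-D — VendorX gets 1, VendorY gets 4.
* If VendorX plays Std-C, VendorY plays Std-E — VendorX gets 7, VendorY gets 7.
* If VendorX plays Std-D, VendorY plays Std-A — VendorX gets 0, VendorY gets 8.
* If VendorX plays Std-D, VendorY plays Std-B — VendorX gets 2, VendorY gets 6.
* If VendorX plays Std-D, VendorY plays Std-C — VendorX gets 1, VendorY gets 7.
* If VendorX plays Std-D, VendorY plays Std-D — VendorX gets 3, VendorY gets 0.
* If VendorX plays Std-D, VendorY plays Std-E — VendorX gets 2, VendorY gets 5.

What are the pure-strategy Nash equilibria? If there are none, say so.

Pure-strategy Nash equilibria: (Std-A, Std-D), (Std-B, Std-B), (Std-C, Std-A)

VendorX against Std-A: payoffs 7, 2, 8, 0 → best response Std-C.
VendorX against Std-B: payoffs 3, 6, 0, 2 → best response Std-B.
VendorX against Std-C: payoffs 8, 3, 6, 1 → best response Std-A.
VendorX against Std-D: payoffs 8, 2, 1, 3 → best response Std-A.
VendorX against Std-E: payoffs 0, 9, 7, 2 → best response Std-B.
VendorY against Std-A: payoffs 7, 6, 0, 8, 4 → best response Std-D.
VendorY against Std-B: payoffs 0, 7, 5, 3, 4 → best response Std-B.
VendorY against Std-C: payoffs 9, 3, 8, 4, 7 → best response Std-A.
VendorY against Std-D: payoffs 8, 6, 7, 0, 5 → best response Std-A.
Mutual best responses: (Std-A, Std-D); (Std-B, Std-B); (Std-C, Std-A).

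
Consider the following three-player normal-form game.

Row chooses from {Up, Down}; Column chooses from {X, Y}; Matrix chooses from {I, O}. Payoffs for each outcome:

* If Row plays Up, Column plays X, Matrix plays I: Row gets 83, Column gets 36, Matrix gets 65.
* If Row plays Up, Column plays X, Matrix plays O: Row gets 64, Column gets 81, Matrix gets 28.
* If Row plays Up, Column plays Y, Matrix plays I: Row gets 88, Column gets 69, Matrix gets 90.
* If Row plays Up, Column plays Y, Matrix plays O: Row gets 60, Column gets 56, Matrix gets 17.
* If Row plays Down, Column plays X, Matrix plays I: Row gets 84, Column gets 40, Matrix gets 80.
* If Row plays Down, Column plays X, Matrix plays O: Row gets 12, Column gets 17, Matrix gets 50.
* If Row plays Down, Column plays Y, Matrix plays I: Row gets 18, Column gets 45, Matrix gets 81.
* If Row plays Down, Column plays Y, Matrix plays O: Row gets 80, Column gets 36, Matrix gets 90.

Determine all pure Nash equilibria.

Pure-strategy Nash equilibria: (Up, Y, I), (Down, Y, O)

For each strategy profile, look for a profitable unilateral deviation.
(Up, X, I): Row can switch to Down (83 → 84). Not NE.
(Up, X, O): Matrix can switch to I (28 → 65). Not NE.
(Up, Y, I): Row gets 88, best alternative 18; Column gets 69, best alternative 36; Matrix gets 90, best alternative 17. No profitable deviation — NE.
(Up, Y, O): Row can switch to Down (60 → 80). Not NE.
(Down, X, I): Column can switch to Y (40 → 45). Not NE.
(Down, X, O): Row can switch to Up (12 → 64). Not NE.
(Down, Y, I): Row can switch to Up (18 → 88). Not NE.
(Down, Y, O): Row gets 80, best alternative 60; Column gets 36, best alternative 17; Matrix gets 90, best alternative 81. No profitable deviation — NE.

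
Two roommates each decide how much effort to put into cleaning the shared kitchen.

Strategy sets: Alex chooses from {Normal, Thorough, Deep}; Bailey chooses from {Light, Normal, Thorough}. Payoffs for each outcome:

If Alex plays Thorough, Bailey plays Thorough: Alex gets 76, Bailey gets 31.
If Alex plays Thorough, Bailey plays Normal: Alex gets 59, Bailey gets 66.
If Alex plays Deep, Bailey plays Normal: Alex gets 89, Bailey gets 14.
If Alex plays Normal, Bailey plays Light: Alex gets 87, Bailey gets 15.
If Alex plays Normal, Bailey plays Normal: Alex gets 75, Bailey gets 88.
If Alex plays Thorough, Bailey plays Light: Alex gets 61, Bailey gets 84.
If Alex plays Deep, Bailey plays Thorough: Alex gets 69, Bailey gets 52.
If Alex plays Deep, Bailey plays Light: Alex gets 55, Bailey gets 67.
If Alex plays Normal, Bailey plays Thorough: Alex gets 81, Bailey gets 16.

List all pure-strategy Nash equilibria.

(Normal, Light): Bailey can switch to Normal (15 → 88). Not NE.
(Normal, Normal): Alex can switch to Deep (75 → 89). Not NE.
(Normal, Thorough): Bailey can switch to Normal (16 → 88). Not NE.
(Thorough, Light): Alex can switch to Normal (61 → 87). Not NE.
(Thorough, Normal): Alex can switch to Normal (59 → 75). Not NE.
(Thorough, Thorough): Alex can switch to Normal (76 → 81). Not NE.
(The remaining 3 profiles each have a profitable deviation by the same check.)

There is no pure-strategy Nash equilibrium.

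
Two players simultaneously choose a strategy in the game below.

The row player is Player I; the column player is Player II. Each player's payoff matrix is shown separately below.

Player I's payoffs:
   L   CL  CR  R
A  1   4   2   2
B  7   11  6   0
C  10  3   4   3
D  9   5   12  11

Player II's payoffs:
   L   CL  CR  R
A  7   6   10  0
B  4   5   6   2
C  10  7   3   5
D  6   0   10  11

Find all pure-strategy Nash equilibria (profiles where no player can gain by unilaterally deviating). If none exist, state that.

The pure Nash equilibria are (C, L); (D, R).

For each strategy profile, look for a profitable unilateral deviation.
(A, L): Player I can switch to B (1 → 7). Not NE.
(A, CL): Player I can switch to B (4 → 11). Not NE.
(A, CR): Player I can switch to B (2 → 6). Not NE.
(A, R): Player I can switch to C (2 → 3). Not NE.
(B, L): Player I can switch to C (7 → 10). Not NE.
(B, CL): Player II can switch to CR (5 → 6). Not NE.
(B, CR): Player I can switch to D (6 → 12). Not NE.
(B, R): Player I can switch to A (0 → 2). Not NE.
(C, L): Player I gets 10, best alternative 9; Player II gets 10, best alternative 7. No profitable deviation — NE.
(C, CL): Player I can switch to A (3 → 4). Not NE.
(C, CR): Player I can switch to B (4 → 6). Not NE.
(C, R): Player I can switch to D (3 → 11). Not NE.
(D, L): Player I can switch to C (9 → 10). Not NE.
(D, R): Player I gets 11, best alternative 3; Player II gets 11, best alternative 10. No profitable deviation — NE.
(The remaining 2 profiles each have a profitable deviation by the same check.)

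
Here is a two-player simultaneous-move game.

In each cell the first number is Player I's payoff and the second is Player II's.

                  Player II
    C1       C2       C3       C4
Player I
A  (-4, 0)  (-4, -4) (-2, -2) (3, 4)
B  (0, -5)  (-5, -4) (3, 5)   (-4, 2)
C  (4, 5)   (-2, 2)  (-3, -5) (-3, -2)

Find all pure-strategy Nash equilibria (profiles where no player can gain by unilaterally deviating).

Check each profile: it is a Nash equilibrium iff no player can strictly gain by switching unilaterally.
(A, C1): Player I can switch to B (-4 → 0). Not NE.
(A, C2): Player I can switch to C (-4 → -2). Not NE.
(A, C3): Player I can switch to B (-2 → 3). Not NE.
(A, C4): Player I gets 3, best alternative -3; Player II gets 4, best alternative 0. No profitable deviation — NE.
(B, C1): Player I can switch to C (0 → 4). Not NE.
(B, C2): Player I can switch to A (-5 → -4). Not NE.
(B, C3): Player I gets 3, best alternative -2; Player II gets 5, best alternative 2. No profitable deviation — NE.
(B, C4): Player I can switch to A (-4 → 3). Not NE.
(C, C1): Player I gets 4, best alternative 0; Player II gets 5, best alternative 2. No profitable deviation — NE.
(The remaining 3 profiles each have a profitable deviation by the same check.)

The pure Nash equilibria are (A, C4), (B, C3), (C, C1).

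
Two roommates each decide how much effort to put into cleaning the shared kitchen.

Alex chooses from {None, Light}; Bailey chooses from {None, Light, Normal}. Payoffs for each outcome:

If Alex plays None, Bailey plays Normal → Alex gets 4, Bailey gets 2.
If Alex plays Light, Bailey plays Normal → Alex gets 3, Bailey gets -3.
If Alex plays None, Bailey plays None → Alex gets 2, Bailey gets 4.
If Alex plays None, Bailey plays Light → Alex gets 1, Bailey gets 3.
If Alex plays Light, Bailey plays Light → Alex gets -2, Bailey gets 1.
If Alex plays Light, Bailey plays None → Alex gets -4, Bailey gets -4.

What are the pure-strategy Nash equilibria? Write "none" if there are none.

The unique pure-strategy Nash equilibrium is (None, None).

(None, None): Alex gets 2, best alternative -4; Bailey gets 4, best alternative 3. No profitable deviation — NE.
(None, Light): Bailey can switch to None (3 → 4). Not NE.
(None, Normal): Bailey can switch to None (2 → 4). Not NE.
(Light, None): Alex can switch to None (-4 → 2). Not NE.
(Light, Light): Alex can switch to None (-2 → 1). Not NE.
(Light, Normal): Alex can switch to None (3 → 4). Not NE.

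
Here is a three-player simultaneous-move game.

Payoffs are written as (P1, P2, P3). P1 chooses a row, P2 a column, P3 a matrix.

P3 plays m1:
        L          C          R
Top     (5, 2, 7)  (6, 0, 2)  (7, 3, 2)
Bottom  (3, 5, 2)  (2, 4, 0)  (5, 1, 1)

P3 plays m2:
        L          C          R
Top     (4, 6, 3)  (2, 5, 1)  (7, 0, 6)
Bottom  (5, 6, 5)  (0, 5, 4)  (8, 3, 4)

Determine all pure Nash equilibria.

Check each profile: it is a Nash equilibrium iff no player can strictly gain by switching unilaterally.
(Top, L, m1): P2 can switch to R (2 → 3). Not NE.
(Top, L, m2): P1 can switch to Bottom (4 → 5). Not NE.
(Top, C, m1): P2 can switch to L (0 → 2). Not NE.
(Top, C, m2): P2 can switch to L (5 → 6). Not NE.
(Top, R, m1): P3 can switch to m2 (2 → 6). Not NE.
(Top, R, m2): P1 can switch to Bottom (7 → 8). Not NE.
(Bottom, L, m1): P1 can switch to Top (3 → 5). Not NE.
(Bottom, L, m2): P1 gets 5, best alternative 4; P2 gets 6, best alternative 5; P3 gets 5, best alternative 2. No profitable deviation — NE.
(Bottom, C, m1): P1 can switch to Top (2 → 6). Not NE.
(Bottom, C, m2): P1 can switch to Top (0 → 2). Not NE.
(Bottom, R, m1): P1 can switch to Top (5 → 7). Not NE.
(Bottom, R, m2): P2 can switch to L (3 → 6). Not NE.

The unique pure-strategy Nash equilibrium is (Bottom, L, m2).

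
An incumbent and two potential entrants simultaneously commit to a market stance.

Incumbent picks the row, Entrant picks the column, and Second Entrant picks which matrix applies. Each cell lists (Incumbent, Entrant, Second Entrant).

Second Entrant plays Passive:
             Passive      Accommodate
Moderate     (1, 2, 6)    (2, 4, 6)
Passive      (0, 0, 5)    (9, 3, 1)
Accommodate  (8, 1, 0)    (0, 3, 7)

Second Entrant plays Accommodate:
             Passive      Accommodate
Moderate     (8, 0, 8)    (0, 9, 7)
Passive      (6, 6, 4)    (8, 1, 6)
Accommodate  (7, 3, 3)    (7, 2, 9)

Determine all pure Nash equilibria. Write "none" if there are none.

(Moderate, Passive, Passive): Incumbent can switch to Accommodate (1 → 8). Not NE.
(Moderate, Passive, Accommodate): Entrant can switch to Accommodate (0 → 9). Not NE.
(Moderate, Accommodate, Passive): Incumbent can switch to Passive (2 → 9). Not NE.
(Moderate, Accommodate, Accommodate): Incumbent can switch to Passive (0 → 8). Not NE.
(Passive, Passive, Passive): Incumbent can switch to Moderate (0 → 1). Not NE.
(Passive, Passive, Accommodate): Incumbent can switch to Moderate (6 → 8). Not NE.
(The remaining 6 profiles each have a profitable deviation by the same check.)

This game has no pure Nash equilibrium.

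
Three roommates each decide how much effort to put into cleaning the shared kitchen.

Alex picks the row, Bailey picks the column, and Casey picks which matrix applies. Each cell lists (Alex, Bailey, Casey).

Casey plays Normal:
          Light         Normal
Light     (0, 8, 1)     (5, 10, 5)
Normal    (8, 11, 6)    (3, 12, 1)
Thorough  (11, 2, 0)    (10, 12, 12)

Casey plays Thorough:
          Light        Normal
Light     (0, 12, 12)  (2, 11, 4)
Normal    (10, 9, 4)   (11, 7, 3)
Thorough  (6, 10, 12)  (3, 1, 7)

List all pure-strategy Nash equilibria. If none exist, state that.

Alex against (Light, Normal): payoffs 0, 8, 11 → best response Thorough.
Alex against (Light, Thorough): payoffs 0, 10, 6 → best response Normal.
Alex against (Normal, Normal): payoffs 5, 3, 10 → best response Thorough.
Alex against (Normal, Thorough): payoffs 2, 11, 3 → best response Normal.
Bailey against (Light, Normal): payoffs 8, 10 → best response Normal.
Bailey against (Light, Thorough): payoffs 12, 11 → best response Light.
Bailey against (Normal, Normal): payoffs 11, 12 → best response Normal.
Bailey against (Normal, Thorough): payoffs 9, 7 → best response Light.
Bailey against (Thorough, Normal): payoffs 2, 12 → best response Normal.
Bailey against (Thorough, Thorough): payoffs 10, 1 → best response Light.
Casey against (Light, Light): payoffs 1, 12 → best response Thorough.
Casey against (Light, Normal): payoffs 5, 4 → best response Normal.
Casey against (Normal, Light): payoffs 6, 4 → best response Normal.
Casey against (Normal, Normal): payoffs 1, 3 → best response Thorough.
Casey against (Thorough, Light): payoffs 0, 12 → best response Thorough.
Casey against (Thorough, Normal): payoffs 12, 7 → best response Normal.
Mutual best responses: (Thorough, Normal, Normal).

(Thorough, Normal, Normal)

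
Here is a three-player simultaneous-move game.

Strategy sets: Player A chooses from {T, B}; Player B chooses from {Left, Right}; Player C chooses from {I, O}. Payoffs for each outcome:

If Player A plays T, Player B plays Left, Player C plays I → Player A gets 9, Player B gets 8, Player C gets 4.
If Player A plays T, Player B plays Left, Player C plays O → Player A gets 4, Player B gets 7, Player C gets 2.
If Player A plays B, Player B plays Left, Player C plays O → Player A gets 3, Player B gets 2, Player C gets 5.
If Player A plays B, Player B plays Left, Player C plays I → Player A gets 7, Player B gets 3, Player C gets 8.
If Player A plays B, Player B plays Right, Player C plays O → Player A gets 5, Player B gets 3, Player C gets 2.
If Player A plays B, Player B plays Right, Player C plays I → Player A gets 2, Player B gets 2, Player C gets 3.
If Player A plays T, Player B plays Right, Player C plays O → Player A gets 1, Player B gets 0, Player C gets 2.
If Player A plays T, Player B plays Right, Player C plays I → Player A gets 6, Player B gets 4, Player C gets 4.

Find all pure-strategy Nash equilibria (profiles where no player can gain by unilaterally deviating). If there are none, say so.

Pure NE: (T, Left, I)

For each player, find the best response to each opponent profile; mutual best responses are the pure NE.
Player A against (Left, I): payoffs 9, 7 → best response T.
Player A against (Left, O): payoffs 4, 3 → best response T.
Player A against (Right, I): payoffs 6, 2 → best response T.
Player A against (Right, O): payoffs 1, 5 → best response B.
Player B against (T, I): payoffs 8, 4 → best response Left.
Player B against (T, O): payoffs 7, 0 → best response Left.
Player B against (B, I): payoffs 3, 2 → best response Left.
Player B against (B, O): payoffs 2, 3 → best response Right.
Player C against (T, Left): payoffs 4, 2 → best response I.
Player C against (T, Right): payoffs 4, 2 → best response I.
Player C against (B, Left): payoffs 8, 5 → best response I.
Player C against (B, Right): payoffs 3, 2 → best response I.
Mutual best responses: (T, Left, I).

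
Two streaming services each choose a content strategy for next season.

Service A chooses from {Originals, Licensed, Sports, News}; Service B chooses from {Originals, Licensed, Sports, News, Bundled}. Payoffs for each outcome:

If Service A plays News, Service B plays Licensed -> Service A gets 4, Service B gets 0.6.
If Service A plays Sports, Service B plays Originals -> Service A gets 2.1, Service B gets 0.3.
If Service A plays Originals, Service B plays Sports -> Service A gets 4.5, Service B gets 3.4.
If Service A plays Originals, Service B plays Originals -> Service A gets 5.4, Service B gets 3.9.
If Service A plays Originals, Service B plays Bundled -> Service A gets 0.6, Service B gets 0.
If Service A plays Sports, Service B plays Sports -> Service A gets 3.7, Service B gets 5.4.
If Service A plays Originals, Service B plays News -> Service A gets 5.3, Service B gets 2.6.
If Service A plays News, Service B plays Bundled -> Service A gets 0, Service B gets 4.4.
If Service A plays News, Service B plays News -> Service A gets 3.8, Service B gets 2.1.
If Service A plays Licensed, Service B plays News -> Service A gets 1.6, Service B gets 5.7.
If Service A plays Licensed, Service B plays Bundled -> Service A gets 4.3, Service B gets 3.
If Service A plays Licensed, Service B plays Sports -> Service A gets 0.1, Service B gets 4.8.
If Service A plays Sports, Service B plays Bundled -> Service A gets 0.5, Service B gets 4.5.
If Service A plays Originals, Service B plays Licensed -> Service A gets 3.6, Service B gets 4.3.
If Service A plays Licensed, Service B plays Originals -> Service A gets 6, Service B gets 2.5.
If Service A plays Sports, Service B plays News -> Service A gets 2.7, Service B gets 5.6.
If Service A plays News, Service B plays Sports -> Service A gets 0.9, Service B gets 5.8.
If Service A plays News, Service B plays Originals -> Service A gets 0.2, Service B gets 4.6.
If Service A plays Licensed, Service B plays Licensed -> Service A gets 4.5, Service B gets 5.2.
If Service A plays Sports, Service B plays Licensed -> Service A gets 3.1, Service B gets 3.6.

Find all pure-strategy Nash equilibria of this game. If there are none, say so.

Check each profile: it is a Nash equilibrium iff no player can strictly gain by switching unilaterally.
(Originals, Originals): Service A can switch to Licensed (5.4 → 6). Not NE.
(Originals, Licensed): Service A can switch to Licensed (3.6 → 4.5). Not NE.
(Originals, Sports): Service B can switch to Originals (3.4 → 3.9). Not NE.
(Originals, News): Service B can switch to Originals (2.6 → 3.9). Not NE.
(Originals, Bundled): Service A can switch to Licensed (0.6 → 4.3). Not NE.
(Licensed, Originals): Service B can switch to Licensed (2.5 → 5.2). Not NE.
(Licensed, Licensed): Service B can switch to News (5.2 → 5.7). Not NE.
(Licensed, Sports): Service A can switch to Originals (0.1 → 4.5). Not NE.
(Licensed, News): Service A can switch to Originals (1.6 → 5.3). Not NE.
(Licensed, Bundled): Service B can switch to Licensed (3 → 5.2). Not NE.
(The remaining 10 profiles each have a profitable deviation by the same check.)

There is no pure-strategy Nash equilibrium.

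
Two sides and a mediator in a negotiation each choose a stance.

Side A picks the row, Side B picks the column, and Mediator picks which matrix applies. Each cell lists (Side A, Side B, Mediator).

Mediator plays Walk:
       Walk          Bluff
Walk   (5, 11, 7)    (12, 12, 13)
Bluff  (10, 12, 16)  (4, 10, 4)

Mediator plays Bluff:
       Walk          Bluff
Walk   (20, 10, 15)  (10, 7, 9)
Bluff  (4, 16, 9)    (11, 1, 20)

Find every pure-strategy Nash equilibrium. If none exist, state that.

(Walk, Walk, Bluff), (Walk, Bluff, Walk), (Bluff, Walk, Walk)

Side A against (Walk, Walk): payoffs 5, 10 → best response Bluff.
Side A against (Walk, Bluff): payoffs 20, 4 → best response Walk.
Side A against (Bluff, Walk): payoffs 12, 4 → best response Walk.
Side A against (Bluff, Bluff): payoffs 10, 11 → best response Bluff.
Side B against (Walk, Walk): payoffs 11, 12 → best response Bluff.
Side B against (Walk, Bluff): payoffs 10, 7 → best response Walk.
Side B against (Bluff, Walk): payoffs 12, 10 → best response Walk.
Side B against (Bluff, Bluff): payoffs 16, 1 → best response Walk.
Mediator against (Walk, Walk): payoffs 7, 15 → best response Bluff.
Mediator against (Walk, Bluff): payoffs 13, 9 → best response Walk.
Mediator against (Bluff, Walk): payoffs 16, 9 → best response Walk.
Mediator against (Bluff, Bluff): payoffs 4, 20 → best response Bluff.
Mutual best responses: (Walk, Walk, Bluff); (Walk, Bluff, Walk); (Bluff, Walk, Walk).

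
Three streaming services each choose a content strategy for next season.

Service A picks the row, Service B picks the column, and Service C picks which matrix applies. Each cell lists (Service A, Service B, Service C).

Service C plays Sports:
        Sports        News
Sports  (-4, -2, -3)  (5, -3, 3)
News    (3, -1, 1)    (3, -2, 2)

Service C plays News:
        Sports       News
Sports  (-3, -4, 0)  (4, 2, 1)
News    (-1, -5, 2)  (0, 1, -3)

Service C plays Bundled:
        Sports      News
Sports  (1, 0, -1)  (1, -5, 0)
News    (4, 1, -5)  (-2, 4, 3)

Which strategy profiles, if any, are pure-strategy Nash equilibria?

Service A against (Sports, Sports): payoffs -4, 3 → best response News.
Service A against (Sports, News): payoffs -3, -1 → best response News.
Service A against (Sports, Bundled): payoffs 1, 4 → best response News.
Service A against (News, Sports): payoffs 5, 3 → best response Sports.
Service A against (News, News): payoffs 4, 0 → best response Sports.
Service A against (News, Bundled): payoffs 1, -2 → best response Sports.
Service B against (Sports, Sports): payoffs -2, -3 → best response Sports.
Service B against (Sports, News): payoffs -4, 2 → best response News.
Service B against (Sports, Bundled): payoffs 0, -5 → best response Sports.
Service B against (News, Sports): payoffs -1, -2 → best response Sports.
Service B against (News, News): payoffs -5, 1 → best response News.
Service B against (News, Bundled): payoffs 1, 4 → best response News.
Service C against (Sports, Sports): payoffs -3, 0, -1 → best response News.
Service C against (Sports, News): payoffs 3, 1, 0 → best response Sports.
Service C against (News, Sports): payoffs 1, 2, -5 → best response News.
Service C against (News, News): payoffs 2, -3, 3 → best response Bundled.
No profile is a mutual best response for all players.

This game has no pure Nash equilibrium.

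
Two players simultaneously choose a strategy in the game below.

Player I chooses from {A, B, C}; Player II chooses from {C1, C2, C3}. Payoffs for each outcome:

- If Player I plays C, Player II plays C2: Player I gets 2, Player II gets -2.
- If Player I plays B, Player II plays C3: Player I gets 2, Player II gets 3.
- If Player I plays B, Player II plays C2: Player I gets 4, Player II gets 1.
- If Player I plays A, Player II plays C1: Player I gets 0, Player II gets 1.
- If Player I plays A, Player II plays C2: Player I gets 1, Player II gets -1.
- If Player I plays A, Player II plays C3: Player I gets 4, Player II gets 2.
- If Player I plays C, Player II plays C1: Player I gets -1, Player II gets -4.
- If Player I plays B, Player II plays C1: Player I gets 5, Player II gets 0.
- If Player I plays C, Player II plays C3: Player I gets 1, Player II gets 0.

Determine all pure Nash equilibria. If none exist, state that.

Player I against C1: payoffs 0, 5, -1 → best response B.
Player I against C2: payoffs 1, 4, 2 → best response B.
Player I against C3: payoffs 4, 2, 1 → best response A.
Player II against A: payoffs 1, -1, 2 → best response C3.
Player II against B: payoffs 0, 1, 3 → best response C3.
Player II against C: payoffs -4, -2, 0 → best response C3.
Mutual best responses: (A, C3).

Pure NE: (A, C3)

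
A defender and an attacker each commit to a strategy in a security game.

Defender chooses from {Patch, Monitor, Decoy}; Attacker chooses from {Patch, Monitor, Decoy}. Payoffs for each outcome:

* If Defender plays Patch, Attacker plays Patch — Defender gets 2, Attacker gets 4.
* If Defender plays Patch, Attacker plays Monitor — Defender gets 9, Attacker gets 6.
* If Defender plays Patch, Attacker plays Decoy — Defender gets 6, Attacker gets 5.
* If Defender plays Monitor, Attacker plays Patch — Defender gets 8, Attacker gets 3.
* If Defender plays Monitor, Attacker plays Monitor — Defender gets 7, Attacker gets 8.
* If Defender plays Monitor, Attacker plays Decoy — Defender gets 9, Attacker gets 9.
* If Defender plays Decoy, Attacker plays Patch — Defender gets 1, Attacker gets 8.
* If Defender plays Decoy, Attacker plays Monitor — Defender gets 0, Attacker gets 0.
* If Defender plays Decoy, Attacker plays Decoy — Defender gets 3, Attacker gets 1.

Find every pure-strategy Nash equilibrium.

Defender against Patch: payoffs 2, 8, 1 → best response Monitor.
Defender against Monitor: payoffs 9, 7, 0 → best response Patch.
Defender against Decoy: payoffs 6, 9, 3 → best response Monitor.
Attacker against Patch: payoffs 4, 6, 5 → best response Monitor.
Attacker against Monitor: payoffs 3, 8, 9 → best response Decoy.
Attacker against Decoy: payoffs 8, 0, 1 → best response Patch.
Mutual best responses: (Patch, Monitor); (Monitor, Decoy).

(Patch, Monitor), (Monitor, Decoy)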